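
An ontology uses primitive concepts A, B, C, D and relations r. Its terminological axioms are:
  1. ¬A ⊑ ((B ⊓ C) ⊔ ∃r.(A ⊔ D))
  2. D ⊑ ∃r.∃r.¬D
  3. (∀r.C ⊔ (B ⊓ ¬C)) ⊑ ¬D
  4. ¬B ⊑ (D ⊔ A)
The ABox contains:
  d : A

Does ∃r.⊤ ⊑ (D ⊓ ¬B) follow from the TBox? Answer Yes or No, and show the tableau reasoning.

No

1. ∃r.⊤ ⊑ (D ⊓ ¬B)  ⇔  (∃r.⊤ ⊓ (¬D ⊔ B)) unsat w.r.t. T
   open: L(x₀) ⊇ {A, B, C, ¬D, ∃r.¬C, …} (+ ∃-successors)
2. Hence ∃r.⊤ ⊑ (D ⊓ ¬B): not entailed.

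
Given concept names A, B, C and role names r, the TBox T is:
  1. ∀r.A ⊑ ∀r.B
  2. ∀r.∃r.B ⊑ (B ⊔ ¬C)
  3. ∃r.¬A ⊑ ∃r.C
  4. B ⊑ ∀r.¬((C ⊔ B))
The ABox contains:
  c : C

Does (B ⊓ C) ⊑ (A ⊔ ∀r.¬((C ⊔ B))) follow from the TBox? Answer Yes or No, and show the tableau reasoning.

1. (B ⊓ C) ⊑ (A ⊔ ∀r.¬((C ⊔ B)))  ⇔  ((B ⊓ C) ⊓ (¬A ⊓ ∃r.(C ⊔ B))) unsat w.r.t. T
   all branches close; clash {B, ¬B} at an ∃-successor
2. Hence (B ⊓ C) ⊑ (A ⊔ ∀r.¬((C ⊔ B))): entailed.

Yes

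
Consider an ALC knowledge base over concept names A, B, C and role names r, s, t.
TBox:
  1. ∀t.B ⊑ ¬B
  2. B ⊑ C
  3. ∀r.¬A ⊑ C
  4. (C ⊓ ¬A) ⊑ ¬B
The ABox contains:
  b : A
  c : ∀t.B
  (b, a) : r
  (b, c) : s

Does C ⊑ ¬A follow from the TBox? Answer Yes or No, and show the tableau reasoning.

1. C ⊑ ¬A  ⇔  (C ⊓ A) unsat w.r.t. T
   open: L(x₀) ⊇ {A, C, ∃t.¬B} (+ ∃-successors)
2. Hence C ⊑ ¬A: not entailed.

No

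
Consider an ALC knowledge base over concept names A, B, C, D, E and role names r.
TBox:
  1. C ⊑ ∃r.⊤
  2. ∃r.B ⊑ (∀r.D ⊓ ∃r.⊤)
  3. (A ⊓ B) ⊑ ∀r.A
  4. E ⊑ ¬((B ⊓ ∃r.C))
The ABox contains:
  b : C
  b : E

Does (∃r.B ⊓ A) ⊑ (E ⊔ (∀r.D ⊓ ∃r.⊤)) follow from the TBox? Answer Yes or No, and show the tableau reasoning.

Yes

1. (∃r.B ⊓ A) ⊑ (E ⊔ (∀r.D ⊓ ∃r.⊤))  ⇔  ((∃r.B ⊓ A) ⊓ (¬E ⊓ (∃r.¬D ⊔ ∀r.⊥))) unsat w.r.t. T
   all branches close; clash ⊥ at an ∃-successor
2. Hence (∃r.B ⊓ A) ⊑ (E ⊔ (∀r.D ⊓ ∃r.⊤)): entailed.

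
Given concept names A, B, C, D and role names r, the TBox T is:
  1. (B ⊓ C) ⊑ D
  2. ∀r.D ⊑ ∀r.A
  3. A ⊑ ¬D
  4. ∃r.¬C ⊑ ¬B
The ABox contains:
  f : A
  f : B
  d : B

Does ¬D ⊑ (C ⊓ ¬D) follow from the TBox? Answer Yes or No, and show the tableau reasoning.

No

1. ¬D ⊑ (C ⊓ ¬D)  ⇔  (¬D ⊓ (¬C ⊔ D)) unsat w.r.t. T
   open: L(x₀) ⊇ {¬C, ¬D, ∀r.C, ∃r.¬D} (+ ∃-successors)
2. Hence ¬D ⊑ (C ⊓ ¬D): not entailed.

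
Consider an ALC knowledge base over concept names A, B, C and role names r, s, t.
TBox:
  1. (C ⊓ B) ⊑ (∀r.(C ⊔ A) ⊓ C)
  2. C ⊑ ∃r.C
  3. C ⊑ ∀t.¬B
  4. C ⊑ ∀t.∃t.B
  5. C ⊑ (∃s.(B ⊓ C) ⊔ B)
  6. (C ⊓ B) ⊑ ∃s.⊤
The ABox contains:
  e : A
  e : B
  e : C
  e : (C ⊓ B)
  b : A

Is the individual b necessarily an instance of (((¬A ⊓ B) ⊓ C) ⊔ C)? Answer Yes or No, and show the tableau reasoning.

1. b : (((¬A ⊓ B) ⊓ C) ⊔ C)?  L(b) = {A} ∪ {(((A ⊔ ¬B) ⊔ ¬C) ⊓ ¬C)}
   open: L(b) ⊇ {A, ¬C} — b ∉ (((¬A ⊓ B) ⊓ C) ⊔ C) possible
2. Hence b : (((¬A ⊓ B) ⊓ C) ⊔ C): not entailed.

No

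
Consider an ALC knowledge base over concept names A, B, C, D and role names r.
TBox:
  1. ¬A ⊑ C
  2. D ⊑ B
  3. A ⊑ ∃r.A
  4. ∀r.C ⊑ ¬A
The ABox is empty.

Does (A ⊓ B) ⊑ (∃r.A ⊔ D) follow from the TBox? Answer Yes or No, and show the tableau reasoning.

1. (A ⊓ B) ⊑ (∃r.A ⊔ D)  ⇔  ((A ⊓ B) ⊓ (∀r.¬A ⊓ ¬D)) unsat w.r.t. T
   all branches close; clash {A, ¬A} at x₀
2. Hence (A ⊓ B) ⊑ (∃r.A ⊔ D): entailed.

Yes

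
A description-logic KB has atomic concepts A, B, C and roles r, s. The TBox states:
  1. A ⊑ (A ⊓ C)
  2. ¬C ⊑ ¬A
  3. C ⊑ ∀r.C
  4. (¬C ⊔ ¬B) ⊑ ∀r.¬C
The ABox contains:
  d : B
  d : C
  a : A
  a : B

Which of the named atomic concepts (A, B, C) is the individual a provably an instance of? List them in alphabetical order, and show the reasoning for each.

{A, B, C}

1. a : A?  L(a) = {A, B} ∪ {¬A}
   clash {A, ¬A} at a — a ∈ A
2. a : B?  L(a) = {A, B} ∪ {¬B}
   clash {B, ¬B} at a — a ∈ B
3. a : C?  L(a) = {A, B} ∪ {¬C}
   clash {A, ¬A} at a — a ∈ C
4. Entailed for a: {A, B, C}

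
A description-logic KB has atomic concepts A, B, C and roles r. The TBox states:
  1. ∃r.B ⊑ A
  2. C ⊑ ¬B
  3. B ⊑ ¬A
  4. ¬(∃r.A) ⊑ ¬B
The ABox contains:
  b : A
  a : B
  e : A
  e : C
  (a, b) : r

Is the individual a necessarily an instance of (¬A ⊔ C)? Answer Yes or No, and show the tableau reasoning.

Yes

1. a : (¬A ⊔ C)?  L(a) = {B} ∪ {(A ⊓ ¬C)}
   clash {A, ¬A} at a — a ∈ (¬A ⊔ C)
2. Hence a : (¬A ⊔ C): entailed.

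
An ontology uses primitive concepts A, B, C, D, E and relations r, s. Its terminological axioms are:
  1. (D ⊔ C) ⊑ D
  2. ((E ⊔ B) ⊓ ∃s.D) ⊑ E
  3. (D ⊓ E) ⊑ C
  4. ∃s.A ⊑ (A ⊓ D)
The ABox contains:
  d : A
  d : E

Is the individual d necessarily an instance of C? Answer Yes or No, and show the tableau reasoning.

1. d : C?  L(d) = {A, E} ∪ {¬C}
   open: L(d) ⊇ {A, E, ¬C, ¬D, ∀s.¬A} — d ∉ C possible
2. Hence d : C: not entailed.

No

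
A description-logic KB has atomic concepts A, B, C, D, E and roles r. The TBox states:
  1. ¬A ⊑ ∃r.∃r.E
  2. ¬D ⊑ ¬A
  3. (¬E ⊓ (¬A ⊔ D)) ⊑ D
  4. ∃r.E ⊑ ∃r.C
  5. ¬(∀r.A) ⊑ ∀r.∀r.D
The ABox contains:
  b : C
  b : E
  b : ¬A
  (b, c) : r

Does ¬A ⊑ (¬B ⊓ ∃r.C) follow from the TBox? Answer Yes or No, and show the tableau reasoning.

1. ¬A ⊑ (¬B ⊓ ∃r.C)  ⇔  (¬A ⊓ (B ⊔ ∀r.¬C)) unsat w.r.t. T
   apply at x₀: ¬A⊑∃r.∃r.E
   open: L(x₀) ⊇ {B, E, ¬A, ∀r.A, ∀r.¬E, …} (+ ∃-successors)
2. Hence ¬A ⊑ (¬B ⊓ ∃r.C): not entailed.

No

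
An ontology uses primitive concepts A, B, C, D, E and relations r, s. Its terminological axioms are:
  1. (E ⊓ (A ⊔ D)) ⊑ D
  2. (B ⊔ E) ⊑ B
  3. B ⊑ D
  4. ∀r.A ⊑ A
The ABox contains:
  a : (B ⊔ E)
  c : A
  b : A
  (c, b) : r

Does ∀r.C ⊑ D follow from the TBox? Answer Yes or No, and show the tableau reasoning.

No

1. ∀r.C ⊑ D  ⇔  (∀r.C ⊓ ¬D) unsat w.r.t. T
   open: L(x₀) ⊇ {¬B, ¬D, ¬E, ∀r.C, ∃r.¬A} (+ ∃-successors)
2. Hence ∀r.C ⊑ D: not entailed.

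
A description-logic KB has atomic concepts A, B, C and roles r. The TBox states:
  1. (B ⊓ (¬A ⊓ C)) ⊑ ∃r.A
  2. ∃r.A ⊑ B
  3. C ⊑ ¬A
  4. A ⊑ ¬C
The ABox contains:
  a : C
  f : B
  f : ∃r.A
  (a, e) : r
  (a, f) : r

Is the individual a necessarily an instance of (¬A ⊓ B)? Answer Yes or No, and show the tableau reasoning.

1. a : (¬A ⊓ B)?  L(a) = {C} ∪ {(A ⊔ ¬B)}
   apply at a: C⊑¬A
   open: L(a) ⊇ {C, ¬A, ¬B, ∀r.¬A} — a ∉ (¬A ⊓ B) possible
2. Hence a : (¬A ⊓ B): not entailed.

No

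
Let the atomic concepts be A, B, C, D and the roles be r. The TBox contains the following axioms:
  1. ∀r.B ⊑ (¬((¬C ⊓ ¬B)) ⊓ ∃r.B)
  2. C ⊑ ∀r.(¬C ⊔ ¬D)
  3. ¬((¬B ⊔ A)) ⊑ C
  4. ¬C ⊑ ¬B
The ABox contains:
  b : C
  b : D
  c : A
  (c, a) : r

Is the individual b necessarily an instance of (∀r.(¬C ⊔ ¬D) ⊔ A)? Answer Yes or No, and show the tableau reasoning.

Yes

1. b : (∀r.(¬C ⊔ ¬D) ⊔ A)?  L(b) = {C, D} ∪ {(∃r.(C ⊓ D) ⊓ ¬A)}
   clash {D, ¬D} at an ∃-successor — b ∈ (∀r.(¬C ⊔ ¬D) ⊔ A)
2. Hence b : (∀r.(¬C ⊔ ¬D) ⊔ A): entailed.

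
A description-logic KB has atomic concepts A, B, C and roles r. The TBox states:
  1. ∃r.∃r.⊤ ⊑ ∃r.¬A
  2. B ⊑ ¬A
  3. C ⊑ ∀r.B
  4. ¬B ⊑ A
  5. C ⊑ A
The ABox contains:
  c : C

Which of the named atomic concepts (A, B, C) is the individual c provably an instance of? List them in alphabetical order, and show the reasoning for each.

1. c : A?  L(c) = {C} ∪ {¬A}
   clash {A, ¬A} at c — c ∈ A
2. c : B?  L(c) = {C} ∪ {¬B}
   apply at c: C⊑∀r.B; ¬B⊑A; C⊑A
   open: L(c) ⊇ {A, C, ¬B, ∀r.B, ∀r.∀r.⊥} — c ∉ B possible
3. c : C?  L(c) = {C} ∪ {¬C}
   clash {C, ¬C} at c — c ∈ C
4. Entailed for c: {A, C}

{A, C}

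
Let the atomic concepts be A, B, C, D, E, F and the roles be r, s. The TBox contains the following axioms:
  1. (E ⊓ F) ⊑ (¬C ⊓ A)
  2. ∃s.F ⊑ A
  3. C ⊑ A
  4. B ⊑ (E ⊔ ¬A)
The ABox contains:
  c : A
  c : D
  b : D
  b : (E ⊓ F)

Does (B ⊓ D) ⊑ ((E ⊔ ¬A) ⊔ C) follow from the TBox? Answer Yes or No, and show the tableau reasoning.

1. (B ⊓ D) ⊑ ((E ⊔ ¬A) ⊔ C)  ⇔  ((B ⊓ D) ⊓ ((¬E ⊓ A) ⊓ ¬C)) unsat w.r.t. T
   all branches close; clash {A, ¬A} at x₀
2. Hence (B ⊓ D) ⊑ ((E ⊔ ¬A) ⊔ C): entailed.

Yes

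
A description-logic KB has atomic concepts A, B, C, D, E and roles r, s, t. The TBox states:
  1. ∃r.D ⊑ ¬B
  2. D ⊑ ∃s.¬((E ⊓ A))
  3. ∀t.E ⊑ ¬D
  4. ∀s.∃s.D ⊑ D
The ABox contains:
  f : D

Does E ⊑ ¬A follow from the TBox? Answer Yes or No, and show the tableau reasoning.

No

1. E ⊑ ¬A  ⇔  (E ⊓ A) unsat w.r.t. T
   open: L(x₀) ⊇ {A, E, ¬D, ∀r.¬D, ∃s.∀s.¬D, …} (+ ∃-successors)
2. Hence E ⊑ ¬A: not entailed.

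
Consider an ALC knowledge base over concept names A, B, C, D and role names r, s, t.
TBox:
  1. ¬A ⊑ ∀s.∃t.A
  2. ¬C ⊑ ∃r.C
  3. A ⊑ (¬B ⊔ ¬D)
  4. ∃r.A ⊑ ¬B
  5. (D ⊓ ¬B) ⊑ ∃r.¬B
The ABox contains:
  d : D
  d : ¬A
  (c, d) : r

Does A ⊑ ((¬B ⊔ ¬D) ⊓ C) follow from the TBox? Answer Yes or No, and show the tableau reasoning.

1. A ⊑ ((¬B ⊔ ¬D) ⊓ C)  ⇔  (A ⊓ ((B ⊓ D) ⊔ ¬C)) unsat w.r.t. T
   apply at x₀: A⊑(¬B ⊔ ¬D)
   open: L(x₀) ⊇ {A, ¬C, ¬D, ∀r.¬A, ∃r.C} (+ ∃-successors)
2. Hence A ⊑ ((¬B ⊔ ¬D) ⊓ C): not entailed.

No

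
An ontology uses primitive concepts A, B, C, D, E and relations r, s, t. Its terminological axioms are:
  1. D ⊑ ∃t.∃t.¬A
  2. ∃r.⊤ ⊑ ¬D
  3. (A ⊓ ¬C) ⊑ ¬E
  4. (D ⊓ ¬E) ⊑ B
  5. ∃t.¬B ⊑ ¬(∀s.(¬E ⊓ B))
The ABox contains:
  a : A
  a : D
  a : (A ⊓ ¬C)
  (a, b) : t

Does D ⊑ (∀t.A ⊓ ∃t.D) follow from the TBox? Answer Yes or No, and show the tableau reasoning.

1. D ⊑ (∀t.A ⊓ ∃t.D)  ⇔  (D ⊓ (∃t.¬A ⊔ ∀t.¬D)) unsat w.r.t. T
   apply at x₀: D⊑∃t.∃t.¬A
   open: L(x₀) ⊇ {D, E, ¬A, ∀r.⊥, ∀t.B, …} (+ ∃-successors)
2. Hence D ⊑ (∀t.A ⊓ ∃t.D): not entailed.

No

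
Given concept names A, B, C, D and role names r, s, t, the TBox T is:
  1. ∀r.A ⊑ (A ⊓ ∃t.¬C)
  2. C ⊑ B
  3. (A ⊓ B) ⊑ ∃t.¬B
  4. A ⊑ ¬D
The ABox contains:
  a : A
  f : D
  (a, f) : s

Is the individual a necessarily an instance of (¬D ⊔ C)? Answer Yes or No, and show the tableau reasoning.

Yes

1. a : (¬D ⊔ C)?  L(a) = {A} ∪ {(D ⊓ ¬C)}
   clash {D, ¬D} at a — a ∈ (¬D ⊔ C)
2. Hence a : (¬D ⊔ C): entailed.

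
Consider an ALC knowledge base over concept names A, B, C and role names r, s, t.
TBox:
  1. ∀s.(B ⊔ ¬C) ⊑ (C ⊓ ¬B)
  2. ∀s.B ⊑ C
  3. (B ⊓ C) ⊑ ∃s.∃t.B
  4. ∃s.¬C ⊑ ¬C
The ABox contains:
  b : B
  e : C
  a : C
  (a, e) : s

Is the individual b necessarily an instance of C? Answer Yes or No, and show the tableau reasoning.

No

1. b : C?  L(b) = {B} ∪ {¬C}
   open: L(b) ⊇ {B, ¬C, ∃s.(¬B ⊓ C), ∃s.¬B} (+ ∃-successors) — b ∉ C possible
2. Hence b : C: not entailed.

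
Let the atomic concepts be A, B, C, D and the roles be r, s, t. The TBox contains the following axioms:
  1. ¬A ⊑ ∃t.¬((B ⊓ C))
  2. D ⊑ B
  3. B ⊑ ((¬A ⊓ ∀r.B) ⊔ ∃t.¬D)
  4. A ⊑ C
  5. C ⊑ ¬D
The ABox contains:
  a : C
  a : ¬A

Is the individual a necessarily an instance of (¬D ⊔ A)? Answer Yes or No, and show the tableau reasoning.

1. a : (¬D ⊔ A)?  L(a) = {C, ¬A} ∪ {(D ⊓ ¬A)}
   clash {D, ¬D} at a — a ∈ (¬D ⊔ A)
2. Hence a : (¬D ⊔ A): entailed.

Yes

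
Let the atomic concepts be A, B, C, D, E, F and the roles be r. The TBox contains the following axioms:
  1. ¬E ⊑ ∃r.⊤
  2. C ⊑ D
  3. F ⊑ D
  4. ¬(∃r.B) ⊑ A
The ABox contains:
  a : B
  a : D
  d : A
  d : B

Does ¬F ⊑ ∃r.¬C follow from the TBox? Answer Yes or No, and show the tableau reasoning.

1. ¬F ⊑ ∃r.¬C  ⇔  (¬F ⊓ ∀r.C) unsat w.r.t. T
   open: L(x₀) ⊇ {E, ¬C, ¬F, ∀r.C, ∃r.B} (+ ∃-successors)
2. Hence ¬F ⊑ ∃r.¬C: not entailed.

No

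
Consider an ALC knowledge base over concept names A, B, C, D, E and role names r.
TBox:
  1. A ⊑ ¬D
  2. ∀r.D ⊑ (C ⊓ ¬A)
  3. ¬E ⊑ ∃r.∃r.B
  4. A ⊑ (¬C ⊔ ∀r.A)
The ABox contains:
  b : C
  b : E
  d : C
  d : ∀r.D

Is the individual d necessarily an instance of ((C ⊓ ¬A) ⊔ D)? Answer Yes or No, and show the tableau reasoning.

1. d : ((C ⊓ ¬A) ⊔ D)?  L(d) = {C, ∀r.D} ∪ {((¬C ⊔ A) ⊓ ¬D)}
   clash {A, ¬A} at d — d ∈ ((C ⊓ ¬A) ⊔ D)
2. Hence d : ((C ⊓ ¬A) ⊔ D): entailed.

Yes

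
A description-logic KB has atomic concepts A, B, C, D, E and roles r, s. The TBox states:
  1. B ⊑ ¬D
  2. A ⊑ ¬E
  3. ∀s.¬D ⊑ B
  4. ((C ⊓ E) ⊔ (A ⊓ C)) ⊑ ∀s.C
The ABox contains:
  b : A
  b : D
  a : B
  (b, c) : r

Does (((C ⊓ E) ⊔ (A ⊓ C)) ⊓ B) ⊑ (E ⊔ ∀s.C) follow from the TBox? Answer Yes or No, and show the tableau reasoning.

1. (((C ⊓ E) ⊔ (A ⊓ C)) ⊓ B) ⊑ (E ⊔ ∀s.C)  ⇔  ((((C ⊓ E) ⊔ (A ⊓ C)) ⊓ B) ⊓ (¬E ⊓ ∃s.¬C)) unsat w.r.t. T
   all branches close; clash {C, ¬C} at an ∃-successor
2. Hence (((C ⊓ E) ⊔ (A ⊓ C)) ⊓ B) ⊑ (E ⊔ ∀s.C): entailed.

Yes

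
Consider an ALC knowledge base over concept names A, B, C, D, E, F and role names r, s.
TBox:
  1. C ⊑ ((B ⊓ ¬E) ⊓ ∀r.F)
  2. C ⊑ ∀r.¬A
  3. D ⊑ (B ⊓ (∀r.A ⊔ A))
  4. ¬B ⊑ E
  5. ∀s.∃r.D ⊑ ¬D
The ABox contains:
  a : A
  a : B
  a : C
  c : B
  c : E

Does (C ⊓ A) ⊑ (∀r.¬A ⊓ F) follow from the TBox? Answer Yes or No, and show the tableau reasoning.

No

1. (C ⊓ A) ⊑ (∀r.¬A ⊓ F)  ⇔  ((C ⊓ A) ⊓ (∃r.A ⊔ ¬F)) unsat w.r.t. T
   apply at x₀: C⊑((B ⊓ ¬E) ⊓ ∀r.F); C⊑∀r.¬A
   open: L(x₀) ⊇ {A, B, C, ¬D, ¬E, …}
2. Hence (C ⊓ A) ⊑ (∀r.¬A ⊓ F): not entailed.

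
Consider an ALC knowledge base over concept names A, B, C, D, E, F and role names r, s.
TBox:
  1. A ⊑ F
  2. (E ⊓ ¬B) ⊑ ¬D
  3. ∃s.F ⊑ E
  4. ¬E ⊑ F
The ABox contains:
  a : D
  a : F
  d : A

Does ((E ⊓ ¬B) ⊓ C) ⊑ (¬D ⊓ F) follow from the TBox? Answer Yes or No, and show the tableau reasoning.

1. ((E ⊓ ¬B) ⊓ C) ⊑ (¬D ⊓ F)  ⇔  (((E ⊓ ¬B) ⊓ C) ⊓ (D ⊔ ¬F)) unsat w.r.t. T
   apply at x₀: (E ⊓ ¬B)⊑¬D
   open: L(x₀) ⊇ {C, E, ¬A, ¬B, ¬D, …}
2. Hence ((E ⊓ ¬B) ⊓ C) ⊑ (¬D ⊓ F): not entailed.

No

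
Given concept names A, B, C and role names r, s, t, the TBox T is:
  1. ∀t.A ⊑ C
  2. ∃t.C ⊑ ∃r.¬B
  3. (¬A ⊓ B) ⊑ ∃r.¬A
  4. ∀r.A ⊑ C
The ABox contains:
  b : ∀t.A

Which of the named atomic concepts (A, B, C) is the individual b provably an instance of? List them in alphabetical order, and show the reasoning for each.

1. b : A?  L(b) = {∀t.A} ∪ {¬A}
   apply at b: ∀t.A⊑C
   open: L(b) ⊇ {C, ¬A, ¬B, ∀t.A, ∀t.¬C, …} (+ ∃-successors) — b ∉ A possible
2. b : B?  L(b) = {∀t.A} ∪ {¬B}
   apply at b: ∀t.A⊑C
   open: L(b) ⊇ {C, ¬B, ∀t.A, ∀t.¬C, ∃r.¬A} (+ ∃-successors) — b ∉ B possible
3. b : C?  L(b) = {∀t.A} ∪ {¬C}
   clash {C, ¬C} at b — b ∈ C
4. Entailed for b: {C}

{C}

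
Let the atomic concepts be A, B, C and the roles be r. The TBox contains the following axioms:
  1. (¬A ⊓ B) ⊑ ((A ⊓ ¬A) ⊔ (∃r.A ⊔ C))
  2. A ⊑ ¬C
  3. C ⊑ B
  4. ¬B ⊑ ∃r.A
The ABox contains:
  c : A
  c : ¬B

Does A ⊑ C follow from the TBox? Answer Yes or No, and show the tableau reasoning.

1. A ⊑ C  ⇔  (A ⊓ ¬C) unsat w.r.t. T
   open: L(x₀) ⊇ {A, B, ¬C}
2. Hence A ⊑ C: not entailed.

No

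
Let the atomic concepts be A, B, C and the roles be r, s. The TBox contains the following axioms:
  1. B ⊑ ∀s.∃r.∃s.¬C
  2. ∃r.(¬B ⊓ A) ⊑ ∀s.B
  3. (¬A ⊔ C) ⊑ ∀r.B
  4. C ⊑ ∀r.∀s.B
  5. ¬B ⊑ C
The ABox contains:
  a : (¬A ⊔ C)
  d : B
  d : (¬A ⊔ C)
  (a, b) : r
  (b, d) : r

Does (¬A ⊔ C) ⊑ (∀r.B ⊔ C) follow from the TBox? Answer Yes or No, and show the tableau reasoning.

1. (¬A ⊔ C) ⊑ (∀r.B ⊔ C)  ⇔  ((¬A ⊔ C) ⊓ (∃r.¬B ⊓ ¬C)) unsat w.r.t. T
   all branches close; clash {C, ¬C} at x₀
2. Hence (¬A ⊔ C) ⊑ (∀r.B ⊔ C): entailed.

Yes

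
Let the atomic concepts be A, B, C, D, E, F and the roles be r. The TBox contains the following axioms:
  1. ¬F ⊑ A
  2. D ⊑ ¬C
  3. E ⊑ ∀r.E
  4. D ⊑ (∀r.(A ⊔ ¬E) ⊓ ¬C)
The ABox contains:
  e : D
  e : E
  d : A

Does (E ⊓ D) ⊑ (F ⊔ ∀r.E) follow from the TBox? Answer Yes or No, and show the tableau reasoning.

Yes

1. (E ⊓ D) ⊑ (F ⊔ ∀r.E)  ⇔  ((E ⊓ D) ⊓ (¬F ⊓ ∃r.¬E)) unsat w.r.t. T
   all branches close; clash {E, ¬E} at an ∃-successor
2. Hence (E ⊓ D) ⊑ (F ⊔ ∀r.E): entailed.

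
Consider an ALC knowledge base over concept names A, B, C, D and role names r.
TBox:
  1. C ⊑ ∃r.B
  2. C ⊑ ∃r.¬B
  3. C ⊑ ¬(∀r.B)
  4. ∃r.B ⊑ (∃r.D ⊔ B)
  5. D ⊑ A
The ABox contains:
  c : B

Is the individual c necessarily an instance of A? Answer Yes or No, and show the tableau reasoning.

No

1. c : A?  L(c) = {B} ∪ {¬A}
   open: L(c) ⊇ {B, ¬A, ¬C, ¬D, ∀r.¬B} — c ∉ A possible
2. Hence c : A: not entailed.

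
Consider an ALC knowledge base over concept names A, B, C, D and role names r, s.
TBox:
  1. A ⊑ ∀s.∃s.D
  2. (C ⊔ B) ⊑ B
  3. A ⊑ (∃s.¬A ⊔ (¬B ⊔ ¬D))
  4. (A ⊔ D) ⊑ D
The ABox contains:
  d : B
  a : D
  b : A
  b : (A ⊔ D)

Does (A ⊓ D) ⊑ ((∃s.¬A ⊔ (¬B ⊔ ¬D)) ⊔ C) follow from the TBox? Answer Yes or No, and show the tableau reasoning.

1. (A ⊓ D) ⊑ ((∃s.¬A ⊔ (¬B ⊔ ¬D)) ⊔ C)  ⇔  ((A ⊓ D) ⊓ ((∀s.A ⊓ (B ⊓ D)) ⊓ ¬C)) unsat w.r.t. T
   all branches close; clash {D, ¬D} at x₀
2. Hence (A ⊓ D) ⊑ ((∃s.¬A ⊔ (¬B ⊔ ¬D)) ⊔ C): entailed.

Yes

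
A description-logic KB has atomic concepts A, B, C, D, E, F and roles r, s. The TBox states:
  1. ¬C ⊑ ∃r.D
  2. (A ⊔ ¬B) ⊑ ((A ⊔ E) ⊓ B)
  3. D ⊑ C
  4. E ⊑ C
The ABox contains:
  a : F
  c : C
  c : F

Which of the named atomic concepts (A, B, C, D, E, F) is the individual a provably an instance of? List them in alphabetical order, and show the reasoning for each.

{B, F}

1. a : A?  L(a) = {F} ∪ {¬A}
   open: L(a) ⊇ {B, C, F, ¬A} — a ∉ A possible
2. a : B?  L(a) = {F} ∪ {¬B}
   clash {B, ¬B} at a — a ∈ B
3. a : C?  L(a) = {F} ∪ {¬C}
   apply at a: ¬C⊑∃r.D
   open: L(a) ⊇ {B, F, ¬A, ¬C, ¬D, …} (+ ∃-successors) — a ∉ C possible
4. a : D?  L(a) = {F} ∪ {¬D}
   open: L(a) ⊇ {B, C, F, ¬A, ¬D} — a ∉ D possible
5. a : E?  L(a) = {F} ∪ {¬E}
   open: L(a) ⊇ {B, C, F, ¬A, ¬E} — a ∉ E possible
6. a : F?  L(a) = {F} ∪ {¬F}
   clash {F, ¬F} at a — a ∈ F
7. Entailed for a: {B, F}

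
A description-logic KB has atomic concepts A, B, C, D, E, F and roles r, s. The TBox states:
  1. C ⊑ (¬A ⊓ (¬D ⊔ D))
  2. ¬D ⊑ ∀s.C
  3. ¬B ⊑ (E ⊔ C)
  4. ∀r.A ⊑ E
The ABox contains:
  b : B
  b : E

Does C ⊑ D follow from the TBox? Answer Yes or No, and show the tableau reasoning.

No

1. C ⊑ D  ⇔  (C ⊓ ¬D) unsat w.r.t. T
   apply at x₀: C⊑(¬A ⊓ (¬D ⊔ D)); ¬D⊑∀s.C
   open: L(x₀) ⊇ {B, C, ¬A, ¬D, ∀s.C, …} (+ ∃-successors)
2. Hence C ⊑ D: not entailed.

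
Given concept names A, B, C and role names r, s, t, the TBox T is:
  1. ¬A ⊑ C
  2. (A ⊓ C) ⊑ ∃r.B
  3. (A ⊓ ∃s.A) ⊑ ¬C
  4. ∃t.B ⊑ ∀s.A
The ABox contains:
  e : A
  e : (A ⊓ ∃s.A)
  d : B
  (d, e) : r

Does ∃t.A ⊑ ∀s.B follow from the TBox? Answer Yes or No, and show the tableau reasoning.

1. ∃t.A ⊑ ∀s.B  ⇔  (∃t.A ⊓ ∃s.¬B) unsat w.r.t. T
   open: L(x₀) ⊇ {A, ¬C, ∀t.¬B, ∃s.¬B, ∃t.A} (+ ∃-successors)
2. Hence ∃t.A ⊑ ∀s.B: not entailed.

No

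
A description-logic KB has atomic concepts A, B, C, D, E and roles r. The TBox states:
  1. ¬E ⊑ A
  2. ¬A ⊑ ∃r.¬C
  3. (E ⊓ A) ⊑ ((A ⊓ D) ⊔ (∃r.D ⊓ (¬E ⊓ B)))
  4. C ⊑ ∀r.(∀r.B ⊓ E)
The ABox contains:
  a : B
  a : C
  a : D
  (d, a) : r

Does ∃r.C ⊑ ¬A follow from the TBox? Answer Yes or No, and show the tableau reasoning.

1. ∃r.C ⊑ ¬A  ⇔  (∃r.C ⊓ A) unsat w.r.t. T
   open: L(x₀) ⊇ {A, ¬C, ¬E, ∃r.C} (+ ∃-successors)
2. Hence ∃r.C ⊑ ¬A: not entailed.

No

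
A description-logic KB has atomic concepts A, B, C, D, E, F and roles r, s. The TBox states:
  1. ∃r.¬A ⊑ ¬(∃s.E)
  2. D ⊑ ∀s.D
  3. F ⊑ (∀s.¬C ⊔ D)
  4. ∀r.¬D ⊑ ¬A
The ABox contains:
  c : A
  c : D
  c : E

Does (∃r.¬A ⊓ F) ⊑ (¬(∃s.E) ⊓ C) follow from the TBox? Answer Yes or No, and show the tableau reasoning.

No

1. (∃r.¬A ⊓ F) ⊑ (¬(∃s.E) ⊓ C)  ⇔  ((∃r.¬A ⊓ F) ⊓ (∃s.E ⊔ ¬C)) unsat w.r.t. T
   apply at x₀: ∃r.¬A⊑¬(∃s.E); F⊑(∀s.¬C ⊔ D)
   open: L(x₀) ⊇ {F, ¬C, ¬D, ∀s.¬C, ∀s.¬E, …} (+ ∃-successors)
2. Hence (∃r.¬A ⊓ F) ⊑ (¬(∃s.E) ⊓ C): not entailed.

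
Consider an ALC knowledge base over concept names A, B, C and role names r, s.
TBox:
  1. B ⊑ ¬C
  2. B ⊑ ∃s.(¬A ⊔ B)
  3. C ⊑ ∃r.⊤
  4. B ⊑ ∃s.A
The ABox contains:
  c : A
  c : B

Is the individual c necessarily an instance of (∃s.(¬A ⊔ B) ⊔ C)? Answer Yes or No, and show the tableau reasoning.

1. c : (∃s.(¬A ⊔ B) ⊔ C)?  L(c) = {A, B} ∪ {(∀s.(A ⊓ ¬B) ⊓ ¬C)}
   clash {B, ¬B} at an ∃-successor — c ∈ (∃s.(¬A ⊔ B) ⊔ C)
2. Hence c : (∃s.(¬A ⊔ B) ⊔ C): entailed.

Yes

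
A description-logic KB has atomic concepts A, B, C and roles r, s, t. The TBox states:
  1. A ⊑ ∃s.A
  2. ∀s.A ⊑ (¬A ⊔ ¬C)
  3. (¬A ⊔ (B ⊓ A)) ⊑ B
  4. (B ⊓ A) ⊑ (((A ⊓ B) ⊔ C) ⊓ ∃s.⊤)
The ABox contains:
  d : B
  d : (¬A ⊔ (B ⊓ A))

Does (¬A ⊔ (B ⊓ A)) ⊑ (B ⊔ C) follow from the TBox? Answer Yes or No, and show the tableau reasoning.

Yes

1. (¬A ⊔ (B ⊓ A)) ⊑ (B ⊔ C)  ⇔  ((¬A ⊔ (B ⊓ A)) ⊓ (¬B ⊓ ¬C)) unsat w.r.t. T
   all branches close; clash {B, ¬B} at x₀
2. Hence (¬A ⊔ (B ⊓ A)) ⊑ (B ⊔ C): entailed.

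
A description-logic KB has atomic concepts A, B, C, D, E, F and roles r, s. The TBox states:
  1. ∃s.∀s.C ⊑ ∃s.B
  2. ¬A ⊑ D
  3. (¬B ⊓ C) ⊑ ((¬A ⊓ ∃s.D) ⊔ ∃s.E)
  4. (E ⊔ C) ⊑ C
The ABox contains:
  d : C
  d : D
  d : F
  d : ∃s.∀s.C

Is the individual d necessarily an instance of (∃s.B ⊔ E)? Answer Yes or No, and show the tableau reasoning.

Yes

1. d : (∃s.B ⊔ E)?  L(d) = {C, D, F, ∃s.∀s.C} ∪ {(∀s.¬B ⊓ ¬E)}
   clash {B, ¬B} at an ∃-successor — d ∈ (∃s.B ⊔ E)
2. Hence d : (∃s.B ⊔ E): entailed.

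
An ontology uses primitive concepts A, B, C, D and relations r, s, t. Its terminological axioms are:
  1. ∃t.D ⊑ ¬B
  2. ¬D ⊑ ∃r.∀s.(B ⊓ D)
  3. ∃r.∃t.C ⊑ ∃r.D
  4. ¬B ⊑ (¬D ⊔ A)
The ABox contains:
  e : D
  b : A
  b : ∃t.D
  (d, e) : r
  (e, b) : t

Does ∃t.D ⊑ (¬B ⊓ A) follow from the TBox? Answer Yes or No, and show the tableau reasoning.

1. ∃t.D ⊑ (¬B ⊓ A)  ⇔  (∃t.D ⊓ (B ⊔ ¬A)) unsat w.r.t. T
   apply at x₀: ∃t.D⊑¬B
   open: L(x₀) ⊇ {¬A, ¬B, ¬D, ∀r.∀t.¬C, ∃r.∀s.(B ⊓ D), …} (+ ∃-successors)
2. Hence ∃t.D ⊑ (¬B ⊓ A): not entailed.

No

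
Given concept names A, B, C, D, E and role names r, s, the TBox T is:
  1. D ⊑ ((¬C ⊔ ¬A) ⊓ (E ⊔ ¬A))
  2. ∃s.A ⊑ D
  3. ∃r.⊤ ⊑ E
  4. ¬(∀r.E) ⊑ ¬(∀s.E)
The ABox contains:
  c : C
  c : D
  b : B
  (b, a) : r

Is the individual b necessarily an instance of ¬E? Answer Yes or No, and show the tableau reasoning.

1. b : ¬E?  L(b) = {B} ∪ {E}
   open: L(b) ⊇ {B, E, ¬D, ∀r.E, ∀s.¬A} — b ∉ ¬E possible
2. Hence b : ¬E: not entailed.

No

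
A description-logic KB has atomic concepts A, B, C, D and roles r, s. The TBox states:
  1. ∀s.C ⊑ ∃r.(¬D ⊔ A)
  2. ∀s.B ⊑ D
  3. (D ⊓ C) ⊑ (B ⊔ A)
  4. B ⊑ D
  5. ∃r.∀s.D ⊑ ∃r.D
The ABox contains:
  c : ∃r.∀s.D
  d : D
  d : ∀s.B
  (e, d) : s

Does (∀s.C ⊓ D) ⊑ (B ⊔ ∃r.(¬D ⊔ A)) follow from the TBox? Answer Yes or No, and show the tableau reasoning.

Yes

1. (∀s.C ⊓ D) ⊑ (B ⊔ ∃r.(¬D ⊔ A))  ⇔  ((∀s.C ⊓ D) ⊓ (¬B ⊓ ∀r.(D ⊓ ¬A))) unsat w.r.t. T
   all branches close; clash {A, ¬A} at an ∃-successor
2. Hence (∀s.C ⊓ D) ⊑ (B ⊔ ∃r.(¬D ⊔ A)): entailed.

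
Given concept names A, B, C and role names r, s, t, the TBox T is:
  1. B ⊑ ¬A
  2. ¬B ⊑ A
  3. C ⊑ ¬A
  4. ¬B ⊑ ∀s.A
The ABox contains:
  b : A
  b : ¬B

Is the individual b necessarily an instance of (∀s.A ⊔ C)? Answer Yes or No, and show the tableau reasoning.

Yes

1. b : (∀s.A ⊔ C)?  L(b) = {A, ¬B} ∪ {(∃s.¬A ⊓ ¬C)}
   clash {A, ¬A} at an ∃-successor — b ∈ (∀s.A ⊔ C)
2. Hence b : (∀s.A ⊔ C): entailed.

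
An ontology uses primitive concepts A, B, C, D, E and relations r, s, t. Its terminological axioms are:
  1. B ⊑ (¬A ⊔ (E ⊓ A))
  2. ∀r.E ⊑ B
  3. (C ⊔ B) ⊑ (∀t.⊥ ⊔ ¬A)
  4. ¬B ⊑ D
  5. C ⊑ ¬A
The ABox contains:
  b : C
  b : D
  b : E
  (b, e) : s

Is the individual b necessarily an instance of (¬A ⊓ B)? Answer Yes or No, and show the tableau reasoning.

1. b : (¬A ⊓ B)?  L(b) = {C, D, E} ∪ {(A ⊔ ¬B)}
   apply at b: C⊑¬A
   open: L(b) ⊇ {C, D, E, ¬A, ¬B, …} (+ ∃-successors) — b ∉ (¬A ⊓ B) possible
2. Hence b : (¬A ⊓ B): not entailed.

No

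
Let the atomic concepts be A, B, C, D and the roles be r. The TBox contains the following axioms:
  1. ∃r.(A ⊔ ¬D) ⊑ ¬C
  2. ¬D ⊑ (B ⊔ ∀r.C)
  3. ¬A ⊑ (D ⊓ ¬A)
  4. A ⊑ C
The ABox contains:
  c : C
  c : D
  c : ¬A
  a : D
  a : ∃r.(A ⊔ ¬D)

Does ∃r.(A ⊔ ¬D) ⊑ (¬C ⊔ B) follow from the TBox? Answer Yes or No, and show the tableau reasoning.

Yes

1. ∃r.(A ⊔ ¬D) ⊑ (¬C ⊔ B)  ⇔  (∃r.(A ⊔ ¬D) ⊓ (C ⊓ ¬B)) unsat w.r.t. T
   all branches close; clash {C, ¬C} at x₀
2. Hence ∃r.(A ⊔ ¬D) ⊑ (¬C ⊔ B): entailed.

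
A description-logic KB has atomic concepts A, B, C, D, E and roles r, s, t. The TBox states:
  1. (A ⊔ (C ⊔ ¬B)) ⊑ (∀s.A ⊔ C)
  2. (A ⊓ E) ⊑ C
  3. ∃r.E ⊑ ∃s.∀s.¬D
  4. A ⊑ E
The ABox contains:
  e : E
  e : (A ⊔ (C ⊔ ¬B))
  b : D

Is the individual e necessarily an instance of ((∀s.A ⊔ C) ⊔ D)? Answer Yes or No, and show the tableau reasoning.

1. e : ((∀s.A ⊔ C) ⊔ D)?  L(e) = {E, (A ⊔ (C ⊔ ¬B))} ∪ {((∃s.¬A ⊓ ¬C) ⊓ ¬D)}
   clash {C, ¬C} at e — e ∈ ((∀s.A ⊔ C) ⊔ D)
2. Hence e : ((∀s.A ⊔ C) ⊔ D): entailed.

Yes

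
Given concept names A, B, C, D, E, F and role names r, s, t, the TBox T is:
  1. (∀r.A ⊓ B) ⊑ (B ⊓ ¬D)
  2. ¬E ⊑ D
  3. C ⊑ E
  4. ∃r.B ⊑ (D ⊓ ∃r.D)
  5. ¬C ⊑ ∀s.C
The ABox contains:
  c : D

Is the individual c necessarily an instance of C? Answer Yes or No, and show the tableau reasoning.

No

1. c : C?  L(c) = {D} ∪ {¬C}
   apply at c: ¬C⊑∀s.C
   open: L(c) ⊇ {D, ¬C, ∀r.¬B, ∀s.C, ∃r.¬A} (+ ∃-successors) — c ∉ C possible
2. Hence c : C: not entailed.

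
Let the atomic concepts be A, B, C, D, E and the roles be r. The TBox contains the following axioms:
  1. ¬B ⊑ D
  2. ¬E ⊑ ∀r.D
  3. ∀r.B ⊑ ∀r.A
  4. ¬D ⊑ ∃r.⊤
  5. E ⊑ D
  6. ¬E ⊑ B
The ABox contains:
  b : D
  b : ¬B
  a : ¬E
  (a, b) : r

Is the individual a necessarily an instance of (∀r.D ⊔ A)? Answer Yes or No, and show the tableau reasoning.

1. a : (∀r.D ⊔ A)?  L(a) = {¬E} ∪ {(∃r.¬D ⊓ ¬A)}
   clash {D, ¬D} at an ∃-successor — a ∈ (∀r.D ⊔ A)
2. Hence a : (∀r.D ⊔ A): entailed.

Yes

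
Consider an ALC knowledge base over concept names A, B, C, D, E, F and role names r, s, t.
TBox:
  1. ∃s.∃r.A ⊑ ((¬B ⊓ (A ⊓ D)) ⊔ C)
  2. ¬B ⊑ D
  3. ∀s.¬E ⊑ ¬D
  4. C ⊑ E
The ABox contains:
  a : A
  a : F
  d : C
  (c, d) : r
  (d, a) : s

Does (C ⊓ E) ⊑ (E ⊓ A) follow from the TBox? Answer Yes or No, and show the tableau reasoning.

No

1. (C ⊓ E) ⊑ (E ⊓ A)  ⇔  ((C ⊓ E) ⊓ (¬E ⊔ ¬A)) unsat w.r.t. T
   open: L(x₀) ⊇ {B, C, E, ¬A, ∀s.∀r.¬A, …} (+ ∃-successors)
2. Hence (C ⊓ E) ⊑ (E ⊓ A): not entailed.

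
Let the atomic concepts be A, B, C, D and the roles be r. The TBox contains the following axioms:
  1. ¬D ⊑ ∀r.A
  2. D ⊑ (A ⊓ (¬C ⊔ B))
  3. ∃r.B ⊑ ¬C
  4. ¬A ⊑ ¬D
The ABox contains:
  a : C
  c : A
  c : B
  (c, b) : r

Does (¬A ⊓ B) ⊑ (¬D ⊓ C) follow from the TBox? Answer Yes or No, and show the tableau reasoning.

1. (¬A ⊓ B) ⊑ (¬D ⊓ C)  ⇔  ((¬A ⊓ B) ⊓ (D ⊔ ¬C)) unsat w.r.t. T
   apply at x₀: ¬A⊑¬D
   open: L(x₀) ⊇ {B, ¬A, ¬C, ¬D, ∀r.A}
2. Hence (¬A ⊓ B) ⊑ (¬D ⊓ C): not entailed.

No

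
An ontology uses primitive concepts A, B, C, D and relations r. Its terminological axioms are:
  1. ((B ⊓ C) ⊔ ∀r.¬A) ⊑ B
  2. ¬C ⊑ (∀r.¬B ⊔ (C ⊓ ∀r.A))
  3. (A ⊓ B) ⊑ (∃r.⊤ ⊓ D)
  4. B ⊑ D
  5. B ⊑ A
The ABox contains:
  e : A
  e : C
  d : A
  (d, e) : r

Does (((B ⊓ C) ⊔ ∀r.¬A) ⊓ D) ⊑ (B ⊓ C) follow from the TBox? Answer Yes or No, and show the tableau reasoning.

1. (((B ⊓ C) ⊔ ∀r.¬A) ⊓ D) ⊑ (B ⊓ C)  ⇔  ((((B ⊓ C) ⊔ ∀r.¬A) ⊓ D) ⊓ (¬B ⊔ ¬C)) unsat w.r.t. T
   apply at x₀: ((B ⊓ C) ⊔ ∀r.¬A)⊑B
   open: L(x₀) ⊇ {A, B, D, ¬C, ∀r.¬A, …} (+ ∃-successors)
2. Hence (((B ⊓ C) ⊔ ∀r.¬A) ⊓ D) ⊑ (B ⊓ C): not entailed.

No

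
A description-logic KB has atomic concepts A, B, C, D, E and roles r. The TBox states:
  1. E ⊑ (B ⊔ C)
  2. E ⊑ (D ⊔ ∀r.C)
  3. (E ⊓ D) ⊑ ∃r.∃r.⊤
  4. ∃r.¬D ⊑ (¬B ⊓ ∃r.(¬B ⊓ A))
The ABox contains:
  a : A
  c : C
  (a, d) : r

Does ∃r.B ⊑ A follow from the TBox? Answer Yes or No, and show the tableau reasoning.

1. ∃r.B ⊑ A  ⇔  (∃r.B ⊓ ¬A) unsat w.r.t. T
   open: L(x₀) ⊇ {¬A, ¬E, ∀r.D, ∃r.B} (+ ∃-successors)
2. Hence ∃r.B ⊑ A: not entailed.

No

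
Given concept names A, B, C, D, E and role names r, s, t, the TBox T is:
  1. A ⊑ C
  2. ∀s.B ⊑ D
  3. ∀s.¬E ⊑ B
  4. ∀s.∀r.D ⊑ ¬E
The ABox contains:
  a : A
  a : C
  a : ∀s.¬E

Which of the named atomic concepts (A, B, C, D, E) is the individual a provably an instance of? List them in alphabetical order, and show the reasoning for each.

{A, B, C}

1. a : A?  L(a) = {A, C, ∀s.¬E} ∪ {¬A}
   clash {A, ¬A} at a — a ∈ A
2. a : B?  L(a) = {A, C, ∀s.¬E} ∪ {¬B}
   clash {B, ¬B} at a — a ∈ B
3. a : C?  L(a) = {A, C, ∀s.¬E} ∪ {¬C}
   clash {C, ¬C} at a — a ∈ C
4. a : D?  L(a) = {A, C, ∀s.¬E} ∪ {¬D}
   apply at a: ∀s.¬E⊑B
   open: L(a) ⊇ {A, B, C, ¬D, ∀s.¬E, …} (+ ∃-successors) — a ∉ D possible
5. a : E?  L(a) = {A, C, ∀s.¬E} ∪ {¬E}
   apply at a: ∀s.¬E⊑B
   open: L(a) ⊇ {A, B, C, ¬E, ∀s.¬E, …} (+ ∃-successors) — a ∉ E possible
6. Entailed for a: {A, B, C}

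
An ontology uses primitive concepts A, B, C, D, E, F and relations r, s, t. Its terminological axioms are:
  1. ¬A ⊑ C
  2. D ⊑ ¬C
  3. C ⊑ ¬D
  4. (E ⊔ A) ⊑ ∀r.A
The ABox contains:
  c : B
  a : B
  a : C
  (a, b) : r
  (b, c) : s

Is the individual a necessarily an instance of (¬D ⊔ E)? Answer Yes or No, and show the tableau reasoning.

Yes

1. a : (¬D ⊔ E)?  L(a) = {B, C} ∪ {(D ⊓ ¬E)}
   clash {D, ¬D} at a — a ∈ (¬D ⊔ E)
2. Hence a : (¬D ⊔ E): entailed.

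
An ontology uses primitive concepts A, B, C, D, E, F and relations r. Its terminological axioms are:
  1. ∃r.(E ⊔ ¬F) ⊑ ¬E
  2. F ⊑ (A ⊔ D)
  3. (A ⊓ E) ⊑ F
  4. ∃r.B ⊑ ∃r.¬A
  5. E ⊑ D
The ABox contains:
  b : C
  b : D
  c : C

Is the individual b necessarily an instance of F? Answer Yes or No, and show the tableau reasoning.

No

1. b : F?  L(b) = {C, D} ∪ {¬F}
   open: L(b) ⊇ {C, D, ¬A, ¬F, ∀r.(¬E ⊓ F), …} — b ∉ F possible
2. Hence b : F: not entailed.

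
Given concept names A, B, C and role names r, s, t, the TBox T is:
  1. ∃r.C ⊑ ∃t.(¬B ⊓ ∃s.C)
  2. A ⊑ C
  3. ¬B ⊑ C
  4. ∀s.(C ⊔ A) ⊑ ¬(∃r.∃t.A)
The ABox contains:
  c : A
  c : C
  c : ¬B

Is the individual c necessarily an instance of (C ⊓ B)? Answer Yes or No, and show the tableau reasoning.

1. c : (C ⊓ B)?  L(c) = {A, C, ¬B} ∪ {(¬C ⊔ ¬B)}
   open: L(c) ⊇ {A, C, ¬B, ∀r.¬C, ∃s.(¬C ⊓ ¬A)} (+ ∃-successors) — c ∉ (C ⊓ B) possible
2. Hence c : (C ⊓ B): not entailed.

No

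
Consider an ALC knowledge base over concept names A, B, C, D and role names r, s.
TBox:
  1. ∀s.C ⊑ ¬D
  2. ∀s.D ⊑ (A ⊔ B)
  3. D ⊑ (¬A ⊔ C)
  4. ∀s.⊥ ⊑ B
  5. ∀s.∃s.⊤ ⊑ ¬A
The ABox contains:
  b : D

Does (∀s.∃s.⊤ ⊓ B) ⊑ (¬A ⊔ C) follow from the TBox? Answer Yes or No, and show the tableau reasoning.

1. (∀s.∃s.⊤ ⊓ B) ⊑ (¬A ⊔ C)  ⇔  ((∀s.∃s.⊤ ⊓ B) ⊓ (A ⊓ ¬C)) unsat w.r.t. T
   all branches close; clash {C, ¬C} at x₀
2. Hence (∀s.∃s.⊤ ⊓ B) ⊑ (¬A ⊔ C): entailed.

Yes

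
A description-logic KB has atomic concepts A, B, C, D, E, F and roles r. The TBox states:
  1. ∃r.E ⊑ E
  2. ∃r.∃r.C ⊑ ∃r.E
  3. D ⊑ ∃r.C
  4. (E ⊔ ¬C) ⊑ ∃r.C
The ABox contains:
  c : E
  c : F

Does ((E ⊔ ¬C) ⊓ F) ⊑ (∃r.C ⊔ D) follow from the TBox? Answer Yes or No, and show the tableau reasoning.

Yes

1. ((E ⊔ ¬C) ⊓ F) ⊑ (∃r.C ⊔ D)  ⇔  (((E ⊔ ¬C) ⊓ F) ⊓ (∀r.¬C ⊓ ¬D)) unsat w.r.t. T
   all branches close; clash {C, ¬C} at an ∃-successor
2. Hence ((E ⊔ ¬C) ⊓ F) ⊑ (∃r.C ⊔ D): entailed.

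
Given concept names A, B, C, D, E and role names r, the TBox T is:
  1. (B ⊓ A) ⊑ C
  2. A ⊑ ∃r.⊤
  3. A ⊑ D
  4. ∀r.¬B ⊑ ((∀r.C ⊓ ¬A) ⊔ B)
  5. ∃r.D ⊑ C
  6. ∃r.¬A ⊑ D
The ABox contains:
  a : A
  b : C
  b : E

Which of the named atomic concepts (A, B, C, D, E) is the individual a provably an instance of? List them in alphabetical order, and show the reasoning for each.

1. a : A?  L(a) = {A} ∪ {¬A}
   clash {A, ¬A} at a — a ∈ A
2. a : B?  L(a) = {A} ∪ {¬B}
   apply at a: A⊑∃r.⊤; A⊑D
   open: L(a) ⊇ {A, D, ¬B, ∀r.¬D, ∃r.B, …} (+ ∃-successors) — a ∉ B possible
3. a : C?  L(a) = {A} ∪ {¬C}
   apply at a: A⊑∃r.⊤; A⊑D
   open: L(a) ⊇ {A, D, ¬B, ¬C, ∀r.¬D, …} (+ ∃-successors) — a ∉ C possible
4. a : D?  L(a) = {A} ∪ {¬D}
   clash {D, ¬D} at a — a ∈ D
5. a : E?  L(a) = {A} ∪ {¬E}
   apply at a: A⊑∃r.⊤; A⊑D
   open: L(a) ⊇ {A, D, ¬B, ¬E, ∀r.¬D, …} (+ ∃-successors) — a ∉ E possible
6. Entailed for a: {A, D}

{A, D}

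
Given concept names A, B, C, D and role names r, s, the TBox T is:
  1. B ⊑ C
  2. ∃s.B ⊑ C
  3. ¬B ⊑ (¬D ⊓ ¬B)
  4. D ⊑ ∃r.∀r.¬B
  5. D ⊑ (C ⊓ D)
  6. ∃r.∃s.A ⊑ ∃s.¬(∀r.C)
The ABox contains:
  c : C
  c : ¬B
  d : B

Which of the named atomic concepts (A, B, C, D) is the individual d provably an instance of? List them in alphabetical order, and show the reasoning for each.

{B, C}

1. d : A?  L(d) = {B} ∪ {¬A}
   apply at d: B⊑C
   open: L(d) ⊇ {B, C, ¬A, ¬D, ∀r.∀s.¬A} — d ∉ A possible
2. d : B?  L(d) = {B} ∪ {¬B}
   clash {B, ¬B} at d — d ∈ B
3. d : C?  L(d) = {B} ∪ {¬C}
   clash {C, ¬C} at d — d ∈ C
4. d : D?  L(d) = {B} ∪ {¬D}
   apply at d: B⊑C
   open: L(d) ⊇ {B, C, ¬D, ∀r.∀s.¬A} — d ∉ D possible
5. Entailed for d: {B, C}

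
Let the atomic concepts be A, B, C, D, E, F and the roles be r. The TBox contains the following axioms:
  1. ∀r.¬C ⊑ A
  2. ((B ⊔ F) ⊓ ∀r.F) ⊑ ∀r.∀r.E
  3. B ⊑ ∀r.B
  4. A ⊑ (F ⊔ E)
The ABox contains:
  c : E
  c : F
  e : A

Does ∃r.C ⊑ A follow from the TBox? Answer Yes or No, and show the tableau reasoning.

No

1. ∃r.C ⊑ A  ⇔  (∃r.C ⊓ ¬A) unsat w.r.t. T
   open: L(x₀) ⊇ {¬A, ¬B, ¬F, ∃r.C} (+ ∃-successors)
2. Hence ∃r.C ⊑ A: not entailed.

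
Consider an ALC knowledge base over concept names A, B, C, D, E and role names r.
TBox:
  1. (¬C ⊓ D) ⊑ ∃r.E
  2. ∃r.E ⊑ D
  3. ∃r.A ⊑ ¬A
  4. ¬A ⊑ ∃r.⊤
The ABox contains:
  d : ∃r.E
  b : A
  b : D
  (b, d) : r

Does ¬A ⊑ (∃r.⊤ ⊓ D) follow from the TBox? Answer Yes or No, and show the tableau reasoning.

No

1. ¬A ⊑ (∃r.⊤ ⊓ D)  ⇔  (¬A ⊓ (∀r.⊥ ⊔ ¬D)) unsat w.r.t. T
   apply at x₀: ¬A⊑∃r.⊤
   open: L(x₀) ⊇ {¬A, ¬D, ∀r.¬E, ∃r.⊤} (+ ∃-successors)
2. Hence ¬A ⊑ (∃r.⊤ ⊓ D): not entailed.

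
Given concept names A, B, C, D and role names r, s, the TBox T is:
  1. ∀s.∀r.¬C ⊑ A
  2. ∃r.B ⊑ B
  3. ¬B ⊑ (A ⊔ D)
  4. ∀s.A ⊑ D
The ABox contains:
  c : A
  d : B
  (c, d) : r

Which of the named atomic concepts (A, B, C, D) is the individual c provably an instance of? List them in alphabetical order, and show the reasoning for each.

1. c : A?  L(c) = {A} ∪ {¬A}
   clash {A, ¬A} at c — c ∈ A
2. c : B?  L(c) = {A} ∪ {¬B}
   clash {B, ¬B} at c — c ∈ B
3. c : C?  L(c) = {A} ∪ {¬C}
   open: L(c) ⊇ {A, B, ¬C, ∃s.¬A} (+ ∃-successors) — c ∉ C possible
4. c : D?  L(c) = {A} ∪ {¬D}
   open: L(c) ⊇ {A, B, ¬D, ∃s.¬A} (+ ∃-successors) — c ∉ D possible
5. Entailed for c: {A, B}

{A, B}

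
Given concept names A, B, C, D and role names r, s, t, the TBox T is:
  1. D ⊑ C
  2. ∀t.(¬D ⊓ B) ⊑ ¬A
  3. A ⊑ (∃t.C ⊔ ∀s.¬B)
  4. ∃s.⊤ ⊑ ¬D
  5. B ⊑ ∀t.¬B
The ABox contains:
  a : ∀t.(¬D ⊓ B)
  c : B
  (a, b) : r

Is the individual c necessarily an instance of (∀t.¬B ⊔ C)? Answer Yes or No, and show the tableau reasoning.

1. c : (∀t.¬B ⊔ C)?  L(c) = {B} ∪ {(∃t.B ⊓ ¬C)}
   clash {C, ¬C} at c — c ∈ (∀t.¬B ⊔ C)
2. Hence c : (∀t.¬B ⊔ C): entailed.

Yes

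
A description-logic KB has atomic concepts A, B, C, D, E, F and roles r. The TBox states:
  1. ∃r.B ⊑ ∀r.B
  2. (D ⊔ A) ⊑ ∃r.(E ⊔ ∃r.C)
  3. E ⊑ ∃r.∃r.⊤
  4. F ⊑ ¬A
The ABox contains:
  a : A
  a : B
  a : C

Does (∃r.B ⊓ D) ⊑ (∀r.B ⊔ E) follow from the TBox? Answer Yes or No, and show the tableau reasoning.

Yes

1. (∃r.B ⊓ D) ⊑ (∀r.B ⊔ E)  ⇔  ((∃r.B ⊓ D) ⊓ (∃r.¬B ⊓ ¬E)) unsat w.r.t. T
   all branches close; clash {B, ¬B} at an ∃-successor
2. Hence (∃r.B ⊓ D) ⊑ (∀r.B ⊔ E): entailed.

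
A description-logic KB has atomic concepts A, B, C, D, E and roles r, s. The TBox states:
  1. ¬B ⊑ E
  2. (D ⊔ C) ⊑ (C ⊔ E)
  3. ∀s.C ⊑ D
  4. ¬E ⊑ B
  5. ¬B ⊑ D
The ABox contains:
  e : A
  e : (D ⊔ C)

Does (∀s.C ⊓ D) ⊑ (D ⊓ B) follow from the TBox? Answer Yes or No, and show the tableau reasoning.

1. (∀s.C ⊓ D) ⊑ (D ⊓ B)  ⇔  ((∀s.C ⊓ D) ⊓ (¬D ⊔ ¬B)) unsat w.r.t. T
   open: L(x₀) ⊇ {D, E, ¬B, ∀s.C}
2. Hence (∀s.C ⊓ D) ⊑ (D ⊓ B): not entailed.

No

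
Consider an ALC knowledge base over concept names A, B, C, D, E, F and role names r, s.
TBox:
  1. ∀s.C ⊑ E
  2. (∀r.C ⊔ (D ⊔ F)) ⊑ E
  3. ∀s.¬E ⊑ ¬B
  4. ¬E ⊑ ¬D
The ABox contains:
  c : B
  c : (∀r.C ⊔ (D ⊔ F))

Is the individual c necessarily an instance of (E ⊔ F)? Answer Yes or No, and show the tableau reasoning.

Yes

1. c : (E ⊔ F)?  L(c) = {B, (∀r.C ⊔ (D ⊔ F))} ∪ {(¬E ⊓ ¬F)}
   clash {F, ¬F} at c — c ∈ (E ⊔ F)
2. Hence c : (E ⊔ F): entailed.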